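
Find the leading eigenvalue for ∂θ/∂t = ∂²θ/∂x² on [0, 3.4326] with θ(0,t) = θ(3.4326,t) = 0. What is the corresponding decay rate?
Eigenvalues: λₙ = n²π²/3.4326².
First three modes:
  n=1: λ₁ = π²/3.4326² ≈ 0.838
  n=2: λ₂ = 4π²/3.4326² ≈ 3.351 (4× faster decay)
  n=3: λ₃ = 9π²/3.4326² ≈ 7.539 (9× faster decay)
As t → ∞, higher modes decay exponentially faster. The n=1 mode dominates: θ ~ c₁ sin(πx/3.4326) e^{-λ₁t}.
Decay rate: λ₁ = π²/3.4326² ≈ 0.838.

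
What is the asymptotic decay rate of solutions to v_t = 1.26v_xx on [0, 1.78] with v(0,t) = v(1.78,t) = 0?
Eigenvalues: λₙ = 1.26n²π²/1.78².
First three modes:
  n=1: λ₁ = 1.26π²/1.78² ≈ 3.925
  n=2: λ₂ = 5.04π²/1.78² ≈ 15.7 (4× faster decay)
  n=3: λ₃ = 11.34π²/1.78² ≈ 35.324 (9× faster decay)
As t → ∞, higher modes decay exponentially faster. The n=1 mode dominates: v ~ c₁ sin(πx/1.78) e^{-λ₁t}.
Decay rate: λ₁ = 1.26π²/1.78² ≈ 3.925.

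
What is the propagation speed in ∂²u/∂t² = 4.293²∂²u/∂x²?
Speed = 4.293. Information travels along characteristics x = x₀ ± 4.293t.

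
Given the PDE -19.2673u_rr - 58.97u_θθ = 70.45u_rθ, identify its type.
Rewriting in standard form: -19.2673u_rr - 70.45u_rθ - 58.97u_θθ = 0. The second-order coefficients are A = -19.2673, B = -70.45, C = -58.97. Since B² - 4AC = 418.431776 > 0, this is a hyperbolic PDE.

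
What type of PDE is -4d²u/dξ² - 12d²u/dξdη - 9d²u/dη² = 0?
With A = -4, B = -12, C = -9, the discriminant is 0. This is a parabolic PDE.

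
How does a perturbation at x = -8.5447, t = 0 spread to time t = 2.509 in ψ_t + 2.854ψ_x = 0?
At x = -1.384014. The characteristic carries data from (-8.5447, 0) to (-1.384014, 2.509).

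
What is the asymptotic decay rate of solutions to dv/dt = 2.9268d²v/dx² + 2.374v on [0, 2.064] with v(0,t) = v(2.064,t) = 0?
Eigenvalues: λₙ = 2.9268n²π²/2.064² - 2.374.
First three modes:
  n=1: λ₁ = 2.9268π²/2.064² - 2.374 ≈ 4.407
  n=2: λ₂ = 11.7072π²/2.064² - 2.374 ≈ 24.749
  n=3: λ₃ = 26.3412π²/2.064² - 2.374 ≈ 58.652
Since 2.9268π²/2.064² ≈ 6.781 > 2.374, all λₙ > 0.
The n=1 mode decays slowest → dominates as t → ∞.
Asymptotic: v ~ c₁ sin(πx/2.064) e^{-λ₁t} with decay rate λ₁ ≈ 4.407.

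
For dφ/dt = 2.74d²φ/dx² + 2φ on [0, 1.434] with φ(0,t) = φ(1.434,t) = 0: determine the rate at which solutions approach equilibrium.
Eigenvalues: λₙ = 2.74n²π²/1.434² - 2.
First three modes:
  n=1: λ₁ = 2.74π²/1.434² - 2 ≈ 11.151
  n=2: λ₂ = 10.96π²/1.434² - 2 ≈ 50.603
  n=3: λ₃ = 24.66π²/1.434² - 2 ≈ 116.357
Since 2.74π²/1.434² ≈ 13.151 > 2, all λₙ > 0.
The n=1 mode decays slowest → dominates as t → ∞.
Asymptotic: φ ~ c₁ sin(πx/1.434) e^{-λ₁t} with decay rate λ₁ ≈ 11.151.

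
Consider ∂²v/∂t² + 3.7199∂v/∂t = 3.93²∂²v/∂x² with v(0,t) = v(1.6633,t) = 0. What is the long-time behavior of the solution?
As t → ∞, v → 0. Damping (γ=3.7199) dissipates energy; oscillations decay exponentially.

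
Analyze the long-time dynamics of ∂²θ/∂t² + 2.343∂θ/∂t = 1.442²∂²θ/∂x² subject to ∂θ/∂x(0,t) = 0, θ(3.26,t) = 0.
Long-time behavior: θ → 0. Damping (γ=2.343) dissipates energy; oscillations decay exponentially.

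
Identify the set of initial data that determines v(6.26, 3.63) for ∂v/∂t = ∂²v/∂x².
The entire real line. The heat equation has infinite propagation speed: any initial disturbance instantly affects all points (though exponentially small far away).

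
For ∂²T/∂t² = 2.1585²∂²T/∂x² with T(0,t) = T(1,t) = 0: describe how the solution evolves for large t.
T oscillates (no decay). Energy is conserved; the solution oscillates indefinitely as standing waves.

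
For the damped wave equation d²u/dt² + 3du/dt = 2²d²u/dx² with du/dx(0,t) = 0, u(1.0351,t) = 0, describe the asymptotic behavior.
u → 0. Damping (γ=3) dissipates energy; oscillations decay exponentially.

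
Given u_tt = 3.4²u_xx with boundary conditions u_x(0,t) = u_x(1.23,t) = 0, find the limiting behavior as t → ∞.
u oscillates about a mean that drifts linearly in t (generically unbounded; no decay). There is no damping, so the nonconstant modes persist as standing waves (energy conserved, no decay). But with Neumann conditions at both ends the constant mode has eigenvalue 0: the spatial mean M(t) of u satisfies M'' = 0, so M(t) = M(0) + M'(0)·t. Unless the initial velocity has zero mean (∫u_t(x,0)dx = 0), the solution grows linearly in t (unbounded, though not exponentially); if it does have zero mean, the solution stays bounded and simply oscillates.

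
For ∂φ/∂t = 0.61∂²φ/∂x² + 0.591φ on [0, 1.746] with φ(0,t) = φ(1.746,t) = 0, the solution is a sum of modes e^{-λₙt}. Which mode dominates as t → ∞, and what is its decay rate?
Eigenvalues: λₙ = 0.61n²π²/1.746² - 0.591.
First three modes:
  n=1: λ₁ = 0.61π²/1.746² - 0.591 ≈ 1.384
  n=2: λ₂ = 2.44π²/1.746² - 0.591 ≈ 7.309
  n=3: λ₃ = 5.49π²/1.746² - 0.591 ≈ 17.183
Since 0.61π²/1.746² ≈ 1.975 > 0.591, all λₙ > 0.
The n=1 mode decays slowest → dominates as t → ∞.
Asymptotic: φ ~ c₁ sin(πx/1.746) e^{-λ₁t} with decay rate λ₁ ≈ 1.384.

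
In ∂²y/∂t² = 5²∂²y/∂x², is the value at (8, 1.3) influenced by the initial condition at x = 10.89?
Yes. The domain of dependence is [1.5, 14.5], and 10.89 ∈ [1.5, 14.5].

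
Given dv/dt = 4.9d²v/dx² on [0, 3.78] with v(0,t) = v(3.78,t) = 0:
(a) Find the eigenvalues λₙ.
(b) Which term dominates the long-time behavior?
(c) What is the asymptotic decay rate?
Eigenvalues: λₙ = 4.9n²π²/3.78².
First three modes:
  n=1: λ₁ = 4.9π²/3.78² ≈ 3.385
  n=2: λ₂ = 19.6π²/3.78² ≈ 13.539 (4× faster decay)
  n=3: λ₃ = 44.1π²/3.78² ≈ 30.462 (9× faster decay)
As t → ∞, higher modes decay exponentially faster. The n=1 mode dominates: v ~ c₁ sin(πx/3.78) e^{-λ₁t}.
Decay rate: λ₁ = 4.9π²/3.78² ≈ 3.385.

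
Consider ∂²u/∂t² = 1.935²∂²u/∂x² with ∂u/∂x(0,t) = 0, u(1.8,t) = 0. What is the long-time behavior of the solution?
As t → ∞, u oscillates (no decay). Energy is conserved; the solution oscillates indefinitely as standing waves.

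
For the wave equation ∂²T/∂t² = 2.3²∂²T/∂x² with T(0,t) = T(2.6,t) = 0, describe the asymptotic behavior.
T oscillates (no decay). Energy is conserved; the solution oscillates indefinitely as standing waves.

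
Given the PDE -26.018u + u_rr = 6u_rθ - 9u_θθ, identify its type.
Rewriting in standard form: u_rr - 6u_rθ + 9u_θθ - 26.018u = 0. The second-order coefficients are A = 1, B = -6, C = 9. Since B² - 4AC = 0 = 0, this is a parabolic PDE.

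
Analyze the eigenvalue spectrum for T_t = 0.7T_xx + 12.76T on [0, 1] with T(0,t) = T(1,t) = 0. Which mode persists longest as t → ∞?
Eigenvalues: λₙ = 0.7n²π²/1² - 12.76.
First three modes:
  n=1: λ₁ = 0.7π² - 12.76 ≈ -5.851
  n=2: λ₂ = 2.8π² - 12.76 ≈ 14.875
  n=3: λ₃ = 6.3π² - 12.76 ≈ 49.419
Since 0.7π² ≈ 6.909 < 12.76, λ₁ < 0.
The n=1 mode grows fastest (−λₙ is largest for n=1) → dominates.
Asymptotic: T ~ c₁ sin(πx/1) e^{5.851t} (exponential growth at rate −λ₁ ≈ 5.851).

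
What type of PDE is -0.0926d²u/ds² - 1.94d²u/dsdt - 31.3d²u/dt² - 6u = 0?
With A = -0.0926, B = -1.94, C = -31.3, the discriminant is -7.82992. This is an elliptic PDE.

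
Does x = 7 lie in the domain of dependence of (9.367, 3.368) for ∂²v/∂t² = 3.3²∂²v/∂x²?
Yes. The domain of dependence is [-1.7474, 20.4814], and 7 ∈ [-1.7474, 20.4814].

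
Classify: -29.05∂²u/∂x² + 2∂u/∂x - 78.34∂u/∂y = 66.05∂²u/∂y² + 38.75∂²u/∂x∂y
Rewriting in standard form: -29.05∂²u/∂x² - 38.75∂²u/∂x∂y - 66.05∂²u/∂y² + 2∂u/∂x - 78.34∂u/∂y = 0. Elliptic (discriminant = -6173.4475).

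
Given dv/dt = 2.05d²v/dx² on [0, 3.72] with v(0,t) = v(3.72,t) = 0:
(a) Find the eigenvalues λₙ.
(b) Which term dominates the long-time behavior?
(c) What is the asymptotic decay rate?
Eigenvalues: λₙ = 2.05n²π²/3.72².
First three modes:
  n=1: λ₁ = 2.05π²/3.72² ≈ 1.462
  n=2: λ₂ = 8.2π²/3.72² ≈ 5.848 (4× faster decay)
  n=3: λ₃ = 18.45π²/3.72² ≈ 13.159 (9× faster decay)
As t → ∞, higher modes decay exponentially faster. The n=1 mode dominates: v ~ c₁ sin(πx/3.72) e^{-λ₁t}.
Decay rate: λ₁ = 2.05π²/3.72² ≈ 1.462.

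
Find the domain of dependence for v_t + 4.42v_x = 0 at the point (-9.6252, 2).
A single point: x = -18.4652. The characteristic through (-9.6252, 2) is x - 4.42t = const, so x = -9.6252 - 4.42·2 = -18.4652.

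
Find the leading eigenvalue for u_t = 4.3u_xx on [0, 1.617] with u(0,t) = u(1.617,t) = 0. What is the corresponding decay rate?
Eigenvalues: λₙ = 4.3n²π²/1.617².
First three modes:
  n=1: λ₁ = 4.3π²/1.617² ≈ 16.231
  n=2: λ₂ = 17.2π²/1.617² ≈ 64.924 (4× faster decay)
  n=3: λ₃ = 38.7π²/1.617² ≈ 146.08 (9× faster decay)
As t → ∞, higher modes decay exponentially faster. The n=1 mode dominates: u ~ c₁ sin(πx/1.617) e^{-λ₁t}.
Decay rate: λ₁ = 4.3π²/1.617² ≈ 16.231.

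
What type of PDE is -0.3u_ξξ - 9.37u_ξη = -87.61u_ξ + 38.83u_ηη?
Rewriting in standard form: -0.3u_ξξ - 9.37u_ξη - 38.83u_ηη + 87.61u_ξ = 0. With A = -0.3, B = -9.37, C = -38.83, the discriminant is 41.2009. This is a hyperbolic PDE.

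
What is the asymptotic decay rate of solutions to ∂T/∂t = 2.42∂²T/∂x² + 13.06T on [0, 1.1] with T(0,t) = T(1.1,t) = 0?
Eigenvalues: λₙ = 2.42n²π²/1.1² - 13.06.
First three modes:
  n=1: λ₁ = 2.42π²/1.1² - 13.06 ≈ 6.679
  n=2: λ₂ = 9.68π²/1.1² - 13.06 ≈ 65.897
  n=3: λ₃ = 21.78π²/1.1² - 13.06 ≈ 164.593
Since 2.42π²/1.1² ≈ 19.739 > 13.06, all λₙ > 0.
The n=1 mode decays slowest → dominates as t → ∞.
Asymptotic: T ~ c₁ sin(πx/1.1) e^{-λ₁t} with decay rate λ₁ ≈ 6.679.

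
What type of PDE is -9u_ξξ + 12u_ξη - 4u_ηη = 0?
With A = -9, B = 12, C = -4, the discriminant is 0. This is a parabolic PDE.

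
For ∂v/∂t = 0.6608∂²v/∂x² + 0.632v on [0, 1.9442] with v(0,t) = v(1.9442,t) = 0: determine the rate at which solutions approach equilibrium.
Eigenvalues: λₙ = 0.6608n²π²/1.9442² - 0.632.
First three modes:
  n=1: λ₁ = 0.6608π²/1.9442² - 0.632 ≈ 1.093
  n=2: λ₂ = 2.6432π²/1.9442² - 0.632 ≈ 6.27
  n=3: λ₃ = 5.9472π²/1.9442² - 0.632 ≈ 14.897
Since 0.6608π²/1.9442² ≈ 1.725 > 0.632, all λₙ > 0.
The n=1 mode decays slowest → dominates as t → ∞.
Asymptotic: v ~ c₁ sin(πx/1.9442) e^{-λ₁t} with decay rate λ₁ ≈ 1.093.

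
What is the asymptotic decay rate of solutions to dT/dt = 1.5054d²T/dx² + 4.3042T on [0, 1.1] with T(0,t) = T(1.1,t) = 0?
Eigenvalues: λₙ = 1.5054n²π²/1.1² - 4.3042.
First three modes:
  n=1: λ₁ = 1.5054π²/1.1² - 4.3042 ≈ 7.975
  n=2: λ₂ = 6.0216π²/1.1² - 4.3042 ≈ 44.812
  n=3: λ₃ = 13.5486π²/1.1² - 4.3042 ≈ 106.208
Since 1.5054π²/1.1² ≈ 12.279 > 4.3042, all λₙ > 0.
The n=1 mode decays slowest → dominates as t → ∞.
Asymptotic: T ~ c₁ sin(πx/1.1) e^{-λ₁t} with decay rate λ₁ ≈ 7.975.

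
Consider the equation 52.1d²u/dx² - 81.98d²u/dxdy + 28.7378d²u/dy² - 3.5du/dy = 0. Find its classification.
Hyperbolic. (A = 52.1, B = -81.98, C = 28.7378 gives B² - 4AC = 731.76288.)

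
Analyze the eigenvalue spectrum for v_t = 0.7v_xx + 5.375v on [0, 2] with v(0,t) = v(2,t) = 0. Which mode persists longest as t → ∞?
Eigenvalues: λₙ = 0.7n²π²/2² - 5.375.
First three modes:
  n=1: λ₁ = 0.7π²/2² - 5.375 ≈ -3.648
  n=2: λ₂ = 2.8π²/2² - 5.375 ≈ 1.534
  n=3: λ₃ = 6.3π²/2² - 5.375 ≈ 10.17
Since 0.7π²/2² ≈ 1.727 < 5.375, λ₁ < 0.
The n=1 mode grows fastest (−λₙ is largest for n=1) → dominates.
Asymptotic: v ~ c₁ sin(πx/2) e^{3.648t} (exponential growth at rate −λ₁ ≈ 3.648).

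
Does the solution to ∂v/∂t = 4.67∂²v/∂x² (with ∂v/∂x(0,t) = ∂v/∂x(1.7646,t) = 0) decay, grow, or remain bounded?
v → constant (steady state). Heat is conserved (no flux at boundaries); solution approaches the spatial average.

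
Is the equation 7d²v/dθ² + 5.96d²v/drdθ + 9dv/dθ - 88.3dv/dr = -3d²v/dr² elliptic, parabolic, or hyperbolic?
Rewriting in standard form: 3d²v/dr² + 5.96d²v/drdθ + 7d²v/dθ² - 88.3dv/dr + 9dv/dθ = 0. Computing B² - 4AC with A = 3, B = 5.96, C = 7: discriminant = -48.4784 (negative). Answer: elliptic.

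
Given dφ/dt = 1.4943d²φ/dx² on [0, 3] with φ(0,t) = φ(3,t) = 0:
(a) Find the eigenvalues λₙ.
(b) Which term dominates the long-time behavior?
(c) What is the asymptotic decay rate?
Eigenvalues: λₙ = 1.4943n²π²/3².
First three modes:
  n=1: λ₁ = 1.4943π²/3² ≈ 1.639
  n=2: λ₂ = 5.9772π²/3² ≈ 6.555 (4× faster decay)
  n=3: λ₃ = 13.4487π²/3² ≈ 14.748 (9× faster decay)
As t → ∞, higher modes decay exponentially faster. The n=1 mode dominates: φ ~ c₁ sin(πx/3) e^{-λ₁t}.
Decay rate: λ₁ = 1.4943π²/3² ≈ 1.639.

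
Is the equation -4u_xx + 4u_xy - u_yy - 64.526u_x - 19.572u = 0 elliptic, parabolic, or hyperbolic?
Computing B² - 4AC with A = -4, B = 4, C = -1: discriminant = 0 (zero). Answer: parabolic.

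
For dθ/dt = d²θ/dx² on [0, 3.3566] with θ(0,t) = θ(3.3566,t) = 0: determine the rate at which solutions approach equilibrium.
Eigenvalues: λₙ = n²π²/3.3566².
First three modes:
  n=1: λ₁ = π²/3.3566² ≈ 0.876
  n=2: λ₂ = 4π²/3.3566² ≈ 3.504 (4× faster decay)
  n=3: λ₃ = 9π²/3.3566² ≈ 7.884 (9× faster decay)
As t → ∞, higher modes decay exponentially faster. The n=1 mode dominates: θ ~ c₁ sin(πx/3.3566) e^{-λ₁t}.
Decay rate: λ₁ = π²/3.3566² ≈ 0.876.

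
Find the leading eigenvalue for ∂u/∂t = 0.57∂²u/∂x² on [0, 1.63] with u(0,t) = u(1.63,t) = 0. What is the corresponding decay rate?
Eigenvalues: λₙ = 0.57n²π²/1.63².
First three modes:
  n=1: λ₁ = 0.57π²/1.63² ≈ 2.117
  n=2: λ₂ = 2.28π²/1.63² ≈ 8.47 (4× faster decay)
  n=3: λ₃ = 5.13π²/1.63² ≈ 19.056 (9× faster decay)
As t → ∞, higher modes decay exponentially faster. The n=1 mode dominates: u ~ c₁ sin(πx/1.63) e^{-λ₁t}.
Decay rate: λ₁ = 0.57π²/1.63² ≈ 2.117.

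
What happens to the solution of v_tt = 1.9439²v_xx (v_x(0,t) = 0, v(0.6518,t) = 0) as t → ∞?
v oscillates (no decay). Energy is conserved; the solution oscillates indefinitely as standing waves.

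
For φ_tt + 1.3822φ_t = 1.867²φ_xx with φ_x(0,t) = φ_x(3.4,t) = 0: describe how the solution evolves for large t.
φ → constant (steady state). Damping (γ=1.3822) dissipates the nonconstant modes; with Neumann BCs the spatial average obeys M''+γM'=0 and tends to a finite limit.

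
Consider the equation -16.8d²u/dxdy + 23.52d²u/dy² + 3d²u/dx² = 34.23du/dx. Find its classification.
Rewriting in standard form: 3d²u/dx² - 16.8d²u/dxdy + 23.52d²u/dy² - 34.23du/dx = 0. Parabolic. (A = 3, B = -16.8, C = 23.52 gives B² - 4AC = 0.)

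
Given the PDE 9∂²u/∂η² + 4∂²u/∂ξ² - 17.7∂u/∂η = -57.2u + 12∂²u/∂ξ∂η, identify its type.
Rewriting in standard form: 4∂²u/∂ξ² - 12∂²u/∂ξ∂η + 9∂²u/∂η² - 17.7∂u/∂η + 57.2u = 0. The second-order coefficients are A = 4, B = -12, C = 9. Since B² - 4AC = 0 = 0, this is a parabolic PDE.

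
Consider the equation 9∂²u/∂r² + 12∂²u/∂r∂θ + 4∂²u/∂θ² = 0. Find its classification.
Parabolic. (A = 9, B = 12, C = 4 gives B² - 4AC = 0.)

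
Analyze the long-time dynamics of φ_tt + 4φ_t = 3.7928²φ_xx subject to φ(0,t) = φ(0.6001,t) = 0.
Long-time behavior: φ → 0. Damping (γ=4) dissipates energy; oscillations decay exponentially.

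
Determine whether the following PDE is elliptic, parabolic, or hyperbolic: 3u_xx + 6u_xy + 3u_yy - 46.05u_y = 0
Coefficients: A = 3, B = 6, C = 3. B² - 4AC = 0, which is zero, so the equation is parabolic.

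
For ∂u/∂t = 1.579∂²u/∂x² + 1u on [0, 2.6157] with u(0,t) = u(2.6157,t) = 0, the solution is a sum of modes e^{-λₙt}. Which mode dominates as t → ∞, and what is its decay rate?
Eigenvalues: λₙ = 1.579n²π²/2.6157² - 1.
First three modes:
  n=1: λ₁ = 1.579π²/2.6157² - 1 ≈ 1.278
  n=2: λ₂ = 6.316π²/2.6157² - 1 ≈ 8.111
  n=3: λ₃ = 14.211π²/2.6157² - 1 ≈ 19.5
Since 1.579π²/2.6157² ≈ 2.278 > 1, all λₙ > 0.
The n=1 mode decays slowest → dominates as t → ∞.
Asymptotic: u ~ c₁ sin(πx/2.6157) e^{-λ₁t} with decay rate λ₁ ≈ 1.278.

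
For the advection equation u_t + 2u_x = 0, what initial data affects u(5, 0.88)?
A single point: x = 3.24. The characteristic through (5, 0.88) is x - 2t = const, so x = 5 - 2·0.88 = 3.24.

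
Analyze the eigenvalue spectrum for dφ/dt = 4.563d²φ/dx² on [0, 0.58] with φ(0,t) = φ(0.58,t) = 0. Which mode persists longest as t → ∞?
Eigenvalues: λₙ = 4.563n²π²/0.58².
First three modes:
  n=1: λ₁ = 4.563π²/0.58² ≈ 133.873
  n=2: λ₂ = 18.252π²/0.58² ≈ 535.494 (4× faster decay)
  n=3: λ₃ = 41.067π²/0.58² ≈ 1204.86 (9× faster decay)
As t → ∞, higher modes decay exponentially faster. The n=1 mode dominates: φ ~ c₁ sin(πx/0.58) e^{-λ₁t}.
Decay rate: λ₁ = 4.563π²/0.58² ≈ 133.873.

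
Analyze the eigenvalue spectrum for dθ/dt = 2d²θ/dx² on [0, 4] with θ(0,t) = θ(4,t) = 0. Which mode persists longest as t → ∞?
Eigenvalues: λₙ = 2n²π²/4².
First three modes:
  n=1: λ₁ = 2π²/4² ≈ 1.234
  n=2: λ₂ = 8π²/4² ≈ 4.935 (4× faster decay)
  n=3: λ₃ = 18π²/4² ≈ 11.103 (9× faster decay)
As t → ∞, higher modes decay exponentially faster. The n=1 mode dominates: θ ~ c₁ sin(πx/4) e^{-λ₁t}.
Decay rate: λ₁ = 2π²/4² ≈ 1.234.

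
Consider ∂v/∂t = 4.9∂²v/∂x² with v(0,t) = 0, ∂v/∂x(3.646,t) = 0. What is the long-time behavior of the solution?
As t → ∞, v → 0. Heat escapes through the Dirichlet boundary.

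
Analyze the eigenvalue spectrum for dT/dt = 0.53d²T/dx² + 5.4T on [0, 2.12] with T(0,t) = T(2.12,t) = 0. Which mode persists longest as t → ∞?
Eigenvalues: λₙ = 0.53n²π²/2.12² - 5.4.
First three modes:
  n=1: λ₁ = 0.53π²/2.12² - 5.4 ≈ -4.236
  n=2: λ₂ = 2.12π²/2.12² - 5.4 ≈ -0.745
  n=3: λ₃ = 4.77π²/2.12² - 5.4 ≈ 5.075
Since 0.53π²/2.12² ≈ 1.164 < 5.4, λ₁ < 0.
The n=1 mode grows fastest (−λₙ is largest for n=1) → dominates.
Asymptotic: T ~ c₁ sin(πx/2.12) e^{4.236t} (exponential growth at rate −λ₁ ≈ 4.236).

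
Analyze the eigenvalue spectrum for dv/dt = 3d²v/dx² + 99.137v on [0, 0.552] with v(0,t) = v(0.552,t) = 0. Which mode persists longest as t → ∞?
Eigenvalues: λₙ = 3n²π²/0.552² - 99.137.
First three modes:
  n=1: λ₁ = 3π²/0.552² - 99.137 ≈ -1.965
  n=2: λ₂ = 12π²/0.552² - 99.137 ≈ 289.553
  n=3: λ₃ = 27π²/0.552² - 99.137 ≈ 775.414
Since 3π²/0.552² ≈ 97.172 < 99.137, λ₁ < 0.
The n=1 mode grows fastest (−λₙ is largest for n=1) → dominates.
Asymptotic: v ~ c₁ sin(πx/0.552) e^{1.965t} (exponential growth at rate −λ₁ ≈ 1.965).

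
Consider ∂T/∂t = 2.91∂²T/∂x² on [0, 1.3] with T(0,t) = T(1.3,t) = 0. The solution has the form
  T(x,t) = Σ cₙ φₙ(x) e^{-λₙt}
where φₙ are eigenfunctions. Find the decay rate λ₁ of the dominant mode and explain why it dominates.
Eigenvalues: λₙ = 2.91n²π²/1.3².
First three modes:
  n=1: λ₁ = 2.91π²/1.3² ≈ 16.994
  n=2: λ₂ = 11.64π²/1.3² ≈ 67.978 (4× faster decay)
  n=3: λ₃ = 26.19π²/1.3² ≈ 152.95 (9× faster decay)
As t → ∞, higher modes decay exponentially faster. The n=1 mode dominates: T ~ c₁ sin(πx/1.3) e^{-λ₁t}.
Decay rate: λ₁ = 2.91π²/1.3² ≈ 16.994.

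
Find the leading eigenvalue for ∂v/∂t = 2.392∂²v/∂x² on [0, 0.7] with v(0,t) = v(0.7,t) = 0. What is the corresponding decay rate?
Eigenvalues: λₙ = 2.392n²π²/0.7².
First three modes:
  n=1: λ₁ = 2.392π²/0.7² ≈ 48.18
  n=2: λ₂ = 9.568π²/0.7² ≈ 192.719 (4× faster decay)
  n=3: λ₃ = 21.528π²/0.7² ≈ 433.618 (9× faster decay)
As t → ∞, higher modes decay exponentially faster. The n=1 mode dominates: v ~ c₁ sin(πx/0.7) e^{-λ₁t}.
Decay rate: λ₁ = 2.392π²/0.7² ≈ 48.18.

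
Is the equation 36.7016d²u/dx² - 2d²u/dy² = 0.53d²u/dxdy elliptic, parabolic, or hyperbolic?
Rewriting in standard form: 36.7016d²u/dx² - 0.53d²u/dxdy - 2d²u/dy² = 0. Computing B² - 4AC with A = 36.7016, B = -0.53, C = -2: discriminant = 293.8937 (positive). Answer: hyperbolic.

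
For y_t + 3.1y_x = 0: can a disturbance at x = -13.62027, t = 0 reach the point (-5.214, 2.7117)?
Yes. The characteristic through (-5.214, 2.7117) passes through x = -13.62027.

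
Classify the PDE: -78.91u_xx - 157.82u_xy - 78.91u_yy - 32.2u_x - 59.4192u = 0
A = -78.91, B = -157.82, C = -78.91. Discriminant B² - 4AC = 0. Since 0 = 0, parabolic.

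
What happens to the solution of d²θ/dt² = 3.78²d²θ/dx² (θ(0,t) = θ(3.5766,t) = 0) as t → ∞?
θ oscillates (no decay). Energy is conserved; the solution oscillates indefinitely as standing waves.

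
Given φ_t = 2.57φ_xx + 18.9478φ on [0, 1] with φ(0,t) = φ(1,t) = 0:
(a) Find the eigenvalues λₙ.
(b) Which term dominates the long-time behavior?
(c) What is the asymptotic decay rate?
Eigenvalues: λₙ = 2.57n²π²/1² - 18.9478.
First three modes:
  n=1: λ₁ = 2.57π² - 18.9478 ≈ 6.417
  n=2: λ₂ = 10.28π² - 18.9478 ≈ 82.512
  n=3: λ₃ = 23.13π² - 18.9478 ≈ 209.336
Since 2.57π² ≈ 25.365 > 18.9478, all λₙ > 0.
The n=1 mode decays slowest → dominates as t → ∞.
Asymptotic: φ ~ c₁ sin(πx/1) e^{-λ₁t} with decay rate λ₁ ≈ 6.417.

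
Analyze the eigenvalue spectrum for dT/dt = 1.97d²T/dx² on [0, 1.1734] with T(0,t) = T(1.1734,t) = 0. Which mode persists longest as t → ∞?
Eigenvalues: λₙ = 1.97n²π²/1.1734².
First three modes:
  n=1: λ₁ = 1.97π²/1.1734² ≈ 14.121
  n=2: λ₂ = 7.88π²/1.1734² ≈ 56.485 (4× faster decay)
  n=3: λ₃ = 17.73π²/1.1734² ≈ 127.091 (9× faster decay)
As t → ∞, higher modes decay exponentially faster. The n=1 mode dominates: T ~ c₁ sin(πx/1.1734) e^{-λ₁t}.
Decay rate: λ₁ = 1.97π²/1.1734² ≈ 14.121.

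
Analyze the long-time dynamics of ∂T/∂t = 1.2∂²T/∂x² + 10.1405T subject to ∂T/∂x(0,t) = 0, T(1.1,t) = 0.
Long-time behavior: T grows unboundedly. Reaction dominates diffusion (r=10.1405 > κπ²/(4L²)≈2.45); solution grows exponentially.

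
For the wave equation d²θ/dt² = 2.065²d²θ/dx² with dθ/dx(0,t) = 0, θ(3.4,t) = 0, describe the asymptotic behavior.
θ oscillates (no decay). Energy is conserved; the solution oscillates indefinitely as standing waves.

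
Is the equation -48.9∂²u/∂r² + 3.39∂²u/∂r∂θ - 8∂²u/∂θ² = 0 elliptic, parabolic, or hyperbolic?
Computing B² - 4AC with A = -48.9, B = 3.39, C = -8: discriminant = -1553.3079 (negative). Answer: elliptic.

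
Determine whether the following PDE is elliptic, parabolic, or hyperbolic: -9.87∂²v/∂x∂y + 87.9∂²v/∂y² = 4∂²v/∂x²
Rewriting in standard form: -4∂²v/∂x² - 9.87∂²v/∂x∂y + 87.9∂²v/∂y² = 0. Coefficients: A = -4, B = -9.87, C = 87.9. B² - 4AC = 1503.8169, which is positive, so the equation is hyperbolic.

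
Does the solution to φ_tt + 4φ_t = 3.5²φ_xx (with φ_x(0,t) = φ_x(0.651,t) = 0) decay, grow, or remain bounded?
φ → constant (steady state). Damping (γ=4) dissipates the nonconstant modes; with Neumann BCs the spatial average obeys M''+γM'=0 and tends to a finite limit.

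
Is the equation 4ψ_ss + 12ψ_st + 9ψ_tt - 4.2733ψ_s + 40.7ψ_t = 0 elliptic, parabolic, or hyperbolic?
Computing B² - 4AC with A = 4, B = 12, C = 9: discriminant = 0 (zero). Answer: parabolic.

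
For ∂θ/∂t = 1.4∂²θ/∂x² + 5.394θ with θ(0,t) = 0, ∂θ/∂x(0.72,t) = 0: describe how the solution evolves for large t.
θ → 0. Diffusion dominates reaction (r=5.394 < κπ²/(4L²)≈6.66); solution decays.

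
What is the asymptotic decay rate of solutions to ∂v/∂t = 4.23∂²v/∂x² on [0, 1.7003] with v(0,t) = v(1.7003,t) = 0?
Eigenvalues: λₙ = 4.23n²π²/1.7003².
First three modes:
  n=1: λ₁ = 4.23π²/1.7003² ≈ 14.441
  n=2: λ₂ = 16.92π²/1.7003² ≈ 57.763 (4× faster decay)
  n=3: λ₃ = 38.07π²/1.7003² ≈ 129.967 (9× faster decay)
As t → ∞, higher modes decay exponentially faster. The n=1 mode dominates: v ~ c₁ sin(πx/1.7003) e^{-λ₁t}.
Decay rate: λ₁ = 4.23π²/1.7003² ≈ 14.441.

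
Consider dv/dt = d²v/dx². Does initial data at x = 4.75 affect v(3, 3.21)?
Yes, for any finite x. The heat equation has infinite propagation speed, so all initial data affects all points at any t > 0.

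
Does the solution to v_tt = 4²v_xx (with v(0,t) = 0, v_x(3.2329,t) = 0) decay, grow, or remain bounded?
v oscillates (no decay). Energy is conserved; the solution oscillates indefinitely as standing waves.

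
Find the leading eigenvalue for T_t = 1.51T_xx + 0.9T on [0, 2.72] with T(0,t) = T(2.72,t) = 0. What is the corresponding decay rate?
Eigenvalues: λₙ = 1.51n²π²/2.72² - 0.9.
First three modes:
  n=1: λ₁ = 1.51π²/2.72² - 0.9 ≈ 1.114
  n=2: λ₂ = 6.04π²/2.72² - 0.9 ≈ 7.157
  n=3: λ₃ = 13.59π²/2.72² - 0.9 ≈ 17.229
Since 1.51π²/2.72² ≈ 2.014 > 0.9, all λₙ > 0.
The n=1 mode decays slowest → dominates as t → ∞.
Asymptotic: T ~ c₁ sin(πx/2.72) e^{-λ₁t} with decay rate λ₁ ≈ 1.114.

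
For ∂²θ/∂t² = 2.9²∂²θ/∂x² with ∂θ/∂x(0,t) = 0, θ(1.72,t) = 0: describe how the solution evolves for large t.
θ oscillates (no decay). Energy is conserved; the solution oscillates indefinitely as standing waves.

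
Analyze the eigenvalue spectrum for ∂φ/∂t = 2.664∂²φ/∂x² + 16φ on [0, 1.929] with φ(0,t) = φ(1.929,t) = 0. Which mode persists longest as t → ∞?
Eigenvalues: λₙ = 2.664n²π²/1.929² - 16.
First three modes:
  n=1: λ₁ = 2.664π²/1.929² - 16 ≈ -8.934
  n=2: λ₂ = 10.656π²/1.929² - 16 ≈ 12.264
  n=3: λ₃ = 23.976π²/1.929² - 16 ≈ 47.593
Since 2.664π²/1.929² ≈ 7.066 < 16, λ₁ < 0.
The n=1 mode grows fastest (−λₙ is largest for n=1) → dominates.
Asymptotic: φ ~ c₁ sin(πx/1.929) e^{8.934t} (exponential growth at rate −λ₁ ≈ 8.934).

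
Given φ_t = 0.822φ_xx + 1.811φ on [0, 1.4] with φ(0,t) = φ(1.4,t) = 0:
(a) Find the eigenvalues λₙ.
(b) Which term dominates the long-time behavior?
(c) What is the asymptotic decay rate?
Eigenvalues: λₙ = 0.822n²π²/1.4² - 1.811.
First three modes:
  n=1: λ₁ = 0.822π²/1.4² - 1.811 ≈ 2.328
  n=2: λ₂ = 3.288π²/1.4² - 1.811 ≈ 14.746
  n=3: λ₃ = 7.398π²/1.4² - 1.811 ≈ 35.442
Since 0.822π²/1.4² ≈ 4.139 > 1.811, all λₙ > 0.
The n=1 mode decays slowest → dominates as t → ∞.
Asymptotic: φ ~ c₁ sin(πx/1.4) e^{-λ₁t} with decay rate λ₁ ≈ 2.328.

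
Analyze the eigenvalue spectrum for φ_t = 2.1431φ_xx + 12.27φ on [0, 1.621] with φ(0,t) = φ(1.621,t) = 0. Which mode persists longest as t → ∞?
Eigenvalues: λₙ = 2.1431n²π²/1.621² - 12.27.
First three modes:
  n=1: λ₁ = 2.1431π²/1.621² - 12.27 ≈ -4.22
  n=2: λ₂ = 8.5724π²/1.621² - 12.27 ≈ 19.929
  n=3: λ₃ = 19.2879π²/1.621² - 12.27 ≈ 60.177
Since 2.1431π²/1.621² ≈ 8.05 < 12.27, λ₁ < 0.
The n=1 mode grows fastest (−λₙ is largest for n=1) → dominates.
Asymptotic: φ ~ c₁ sin(πx/1.621) e^{4.22t} (exponential growth at rate −λ₁ ≈ 4.22).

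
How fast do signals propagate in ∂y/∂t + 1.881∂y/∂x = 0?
Speed = 1.881. Information travels along x - 1.881t = const (rightward).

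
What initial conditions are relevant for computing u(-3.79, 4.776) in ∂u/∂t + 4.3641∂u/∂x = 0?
A single point: x = -24.6329416. The characteristic through (-3.79, 4.776) is x - 4.3641t = const, so x = -3.79 - 4.3641·4.776 = -24.6329416.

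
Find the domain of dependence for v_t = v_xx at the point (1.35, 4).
The entire real line. The heat equation has infinite propagation speed: any initial disturbance instantly affects all points (though exponentially small far away).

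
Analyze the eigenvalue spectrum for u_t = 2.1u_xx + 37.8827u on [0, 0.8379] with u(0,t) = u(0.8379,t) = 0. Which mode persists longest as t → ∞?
Eigenvalues: λₙ = 2.1n²π²/0.8379² - 37.8827.
First three modes:
  n=1: λ₁ = 2.1π²/0.8379² - 37.8827 ≈ -8.361
  n=2: λ₂ = 8.4π²/0.8379² - 37.8827 ≈ 80.202
  n=3: λ₃ = 18.9π²/0.8379² - 37.8827 ≈ 227.808
Since 2.1π²/0.8379² ≈ 29.521 < 37.8827, λ₁ < 0.
The n=1 mode grows fastest (−λₙ is largest for n=1) → dominates.
Asymptotic: u ~ c₁ sin(πx/0.8379) e^{8.361t} (exponential growth at rate −λ₁ ≈ 8.361).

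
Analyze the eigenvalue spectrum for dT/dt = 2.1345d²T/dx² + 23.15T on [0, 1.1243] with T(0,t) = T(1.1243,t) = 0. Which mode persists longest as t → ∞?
Eigenvalues: λₙ = 2.1345n²π²/1.1243² - 23.15.
First three modes:
  n=1: λ₁ = 2.1345π²/1.1243² - 23.15 ≈ -6.484
  n=2: λ₂ = 8.538π²/1.1243² - 23.15 ≈ 43.514
  n=3: λ₃ = 19.2105π²/1.1243² - 23.15 ≈ 126.844
Since 2.1345π²/1.1243² ≈ 16.666 < 23.15, λ₁ < 0.
The n=1 mode grows fastest (−λₙ is largest for n=1) → dominates.
Asymptotic: T ~ c₁ sin(πx/1.1243) e^{6.484t} (exponential growth at rate −λ₁ ≈ 6.484).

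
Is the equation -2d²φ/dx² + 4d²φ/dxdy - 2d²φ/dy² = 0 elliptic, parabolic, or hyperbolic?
Computing B² - 4AC with A = -2, B = 4, C = -2: discriminant = 0 (zero). Answer: parabolic.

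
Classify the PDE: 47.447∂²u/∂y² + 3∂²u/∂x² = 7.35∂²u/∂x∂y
Rewriting in standard form: 3∂²u/∂x² - 7.35∂²u/∂x∂y + 47.447∂²u/∂y² = 0. A = 3, B = -7.35, C = 47.447. Discriminant B² - 4AC = -515.3415. Since -515.3415 < 0, elliptic.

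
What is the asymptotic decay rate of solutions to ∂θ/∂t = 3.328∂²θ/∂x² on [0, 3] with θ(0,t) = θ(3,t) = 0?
Eigenvalues: λₙ = 3.328n²π²/3².
First three modes:
  n=1: λ₁ = 3.328π²/3² ≈ 3.65
  n=2: λ₂ = 13.312π²/3² ≈ 14.598 (4× faster decay)
  n=3: λ₃ = 29.952π²/3² ≈ 32.846 (9× faster decay)
As t → ∞, higher modes decay exponentially faster. The n=1 mode dominates: θ ~ c₁ sin(πx/3) e^{-λ₁t}.
Decay rate: λ₁ = 3.328π²/3² ≈ 3.65.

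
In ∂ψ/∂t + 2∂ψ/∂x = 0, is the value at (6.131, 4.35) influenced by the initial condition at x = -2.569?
Yes. The characteristic through (6.131, 4.35) passes through x = -2.569.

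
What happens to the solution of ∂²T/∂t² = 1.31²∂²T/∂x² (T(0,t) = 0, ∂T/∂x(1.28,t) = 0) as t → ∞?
T oscillates (no decay). Energy is conserved; the solution oscillates indefinitely as standing waves.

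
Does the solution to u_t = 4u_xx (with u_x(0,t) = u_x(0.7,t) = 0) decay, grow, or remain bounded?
u → constant (steady state). Heat is conserved (no flux at boundaries); solution approaches the spatial average.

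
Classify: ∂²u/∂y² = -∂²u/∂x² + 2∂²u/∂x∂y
Rewriting in standard form: ∂²u/∂x² - 2∂²u/∂x∂y + ∂²u/∂y² = 0. Parabolic (discriminant = 0).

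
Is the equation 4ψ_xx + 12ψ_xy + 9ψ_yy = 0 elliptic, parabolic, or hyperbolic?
Computing B² - 4AC with A = 4, B = 12, C = 9: discriminant = 0 (zero). Answer: parabolic.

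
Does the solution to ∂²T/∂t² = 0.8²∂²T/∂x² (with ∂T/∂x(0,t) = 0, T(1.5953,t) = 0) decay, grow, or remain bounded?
T oscillates (no decay). Energy is conserved; the solution oscillates indefinitely as standing waves.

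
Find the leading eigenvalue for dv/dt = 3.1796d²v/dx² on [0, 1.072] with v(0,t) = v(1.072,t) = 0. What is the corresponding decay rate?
Eigenvalues: λₙ = 3.1796n²π²/1.072².
First three modes:
  n=1: λ₁ = 3.1796π²/1.072² ≈ 27.308
  n=2: λ₂ = 12.7184π²/1.072² ≈ 109.23 (4× faster decay)
  n=3: λ₃ = 28.6164π²/1.072² ≈ 245.768 (9× faster decay)
As t → ∞, higher modes decay exponentially faster. The n=1 mode dominates: v ~ c₁ sin(πx/1.072) e^{-λ₁t}.
Decay rate: λ₁ = 3.1796π²/1.072² ≈ 27.308.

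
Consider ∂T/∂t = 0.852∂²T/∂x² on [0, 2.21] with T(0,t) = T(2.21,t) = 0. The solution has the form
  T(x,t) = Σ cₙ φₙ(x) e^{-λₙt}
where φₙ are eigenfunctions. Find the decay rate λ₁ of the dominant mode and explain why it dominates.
Eigenvalues: λₙ = 0.852n²π²/2.21².
First three modes:
  n=1: λ₁ = 0.852π²/2.21² ≈ 1.722
  n=2: λ₂ = 3.408π²/2.21² ≈ 6.887 (4× faster decay)
  n=3: λ₃ = 7.668π²/2.21² ≈ 15.495 (9× faster decay)
As t → ∞, higher modes decay exponentially faster. The n=1 mode dominates: T ~ c₁ sin(πx/2.21) e^{-λ₁t}.
Decay rate: λ₁ = 0.852π²/2.21² ≈ 1.722.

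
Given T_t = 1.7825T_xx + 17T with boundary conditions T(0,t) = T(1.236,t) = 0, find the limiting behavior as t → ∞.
T grows unboundedly. Reaction dominates diffusion (r=17 > κπ²/L²≈11.52); solution grows exponentially.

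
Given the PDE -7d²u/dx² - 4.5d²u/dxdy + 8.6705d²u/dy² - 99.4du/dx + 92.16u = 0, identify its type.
The second-order coefficients are A = -7, B = -4.5, C = 8.6705. Since B² - 4AC = 263.024 > 0, this is a hyperbolic PDE.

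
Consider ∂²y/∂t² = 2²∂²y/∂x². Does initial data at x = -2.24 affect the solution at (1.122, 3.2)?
Yes. The domain of dependence is [-5.278, 7.522], and -2.24 ∈ [-5.278, 7.522].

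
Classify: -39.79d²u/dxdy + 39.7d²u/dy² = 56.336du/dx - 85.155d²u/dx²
Rewriting in standard form: 85.155d²u/dx² - 39.79d²u/dxdy + 39.7d²u/dy² - 56.336du/dx = 0. Elliptic (discriminant = -11939.3699).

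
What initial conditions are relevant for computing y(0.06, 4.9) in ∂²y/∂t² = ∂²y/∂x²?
Domain of dependence: [-4.84, 4.96]. Signals travel at speed 1, so data within |x - 0.06| ≤ 1·4.9 = 4.9 can reach the point.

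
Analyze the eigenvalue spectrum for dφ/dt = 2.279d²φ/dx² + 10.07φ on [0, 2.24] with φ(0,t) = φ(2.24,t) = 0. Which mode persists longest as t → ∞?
Eigenvalues: λₙ = 2.279n²π²/2.24² - 10.07.
First three modes:
  n=1: λ₁ = 2.279π²/2.24² - 10.07 ≈ -5.587
  n=2: λ₂ = 9.116π²/2.24² - 10.07 ≈ 7.861
  n=3: λ₃ = 20.511π²/2.24² - 10.07 ≈ 30.275
Since 2.279π²/2.24² ≈ 4.483 < 10.07, λ₁ < 0.
The n=1 mode grows fastest (−λₙ is largest for n=1) → dominates.
Asymptotic: φ ~ c₁ sin(πx/2.24) e^{5.587t} (exponential growth at rate −λ₁ ≈ 5.587).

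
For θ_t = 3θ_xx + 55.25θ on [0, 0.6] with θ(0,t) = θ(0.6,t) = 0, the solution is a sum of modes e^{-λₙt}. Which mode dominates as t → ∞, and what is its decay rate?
Eigenvalues: λₙ = 3n²π²/0.6² - 55.25.
First three modes:
  n=1: λ₁ = 3π²/0.6² - 55.25 ≈ 26.997
  n=2: λ₂ = 12π²/0.6² - 55.25 ≈ 273.737
  n=3: λ₃ = 27π²/0.6² - 55.25 ≈ 684.97
Since 3π²/0.6² ≈ 82.247 > 55.25, all λₙ > 0.
The n=1 mode decays slowest → dominates as t → ∞.
Asymptotic: θ ~ c₁ sin(πx/0.6) e^{-λ₁t} with decay rate λ₁ ≈ 26.997.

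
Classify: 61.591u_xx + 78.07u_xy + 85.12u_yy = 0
Elliptic (discriminant = -14875.57878).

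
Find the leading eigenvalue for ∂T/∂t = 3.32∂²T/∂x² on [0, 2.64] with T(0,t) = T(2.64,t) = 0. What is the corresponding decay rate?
Eigenvalues: λₙ = 3.32n²π²/2.64².
First three modes:
  n=1: λ₁ = 3.32π²/2.64² ≈ 4.701
  n=2: λ₂ = 13.28π²/2.64² ≈ 18.806 (4× faster decay)
  n=3: λ₃ = 29.88π²/2.64² ≈ 42.313 (9× faster decay)
As t → ∞, higher modes decay exponentially faster. The n=1 mode dominates: T ~ c₁ sin(πx/2.64) e^{-λ₁t}.
Decay rate: λ₁ = 3.32π²/2.64² ≈ 4.701.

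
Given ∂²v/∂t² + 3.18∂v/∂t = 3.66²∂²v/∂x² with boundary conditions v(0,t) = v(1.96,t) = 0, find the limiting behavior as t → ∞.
v → 0. Damping (γ=3.18) dissipates energy; oscillations decay exponentially.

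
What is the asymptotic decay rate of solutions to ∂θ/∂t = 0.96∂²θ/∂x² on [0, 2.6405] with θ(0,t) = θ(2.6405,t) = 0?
Eigenvalues: λₙ = 0.96n²π²/2.6405².
First three modes:
  n=1: λ₁ = 0.96π²/2.6405² ≈ 1.359
  n=2: λ₂ = 3.84π²/2.6405² ≈ 5.436 (4× faster decay)
  n=3: λ₃ = 8.64π²/2.6405² ≈ 12.23 (9× faster decay)
As t → ∞, higher modes decay exponentially faster. The n=1 mode dominates: θ ~ c₁ sin(πx/2.6405) e^{-λ₁t}.
Decay rate: λ₁ = 0.96π²/2.6405² ≈ 1.359.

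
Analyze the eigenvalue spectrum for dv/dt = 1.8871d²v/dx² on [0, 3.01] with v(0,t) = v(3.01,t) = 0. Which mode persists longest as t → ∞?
Eigenvalues: λₙ = 1.8871n²π²/3.01².
First three modes:
  n=1: λ₁ = 1.8871π²/3.01² ≈ 2.056
  n=2: λ₂ = 7.5484π²/3.01² ≈ 8.223 (4× faster decay)
  n=3: λ₃ = 16.9839π²/3.01² ≈ 18.501 (9× faster decay)
As t → ∞, higher modes decay exponentially faster. The n=1 mode dominates: v ~ c₁ sin(πx/3.01) e^{-λ₁t}.
Decay rate: λ₁ = 1.8871π²/3.01² ≈ 2.056.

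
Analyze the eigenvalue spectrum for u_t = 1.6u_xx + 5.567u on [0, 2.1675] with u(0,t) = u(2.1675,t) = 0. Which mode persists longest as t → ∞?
Eigenvalues: λₙ = 1.6n²π²/2.1675² - 5.567.
First three modes:
  n=1: λ₁ = 1.6π²/2.1675² - 5.567 ≈ -2.206
  n=2: λ₂ = 6.4π²/2.1675² - 5.567 ≈ 7.878
  n=3: λ₃ = 14.4π²/2.1675² - 5.567 ≈ 24.684
Since 1.6π²/2.1675² ≈ 3.361 < 5.567, λ₁ < 0.
The n=1 mode grows fastest (−λₙ is largest for n=1) → dominates.
Asymptotic: u ~ c₁ sin(πx/2.1675) e^{2.206t} (exponential growth at rate −λ₁ ≈ 2.206).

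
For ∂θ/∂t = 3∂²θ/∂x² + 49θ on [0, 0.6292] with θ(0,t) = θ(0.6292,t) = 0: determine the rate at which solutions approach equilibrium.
Eigenvalues: λₙ = 3n²π²/0.6292² - 49.
First three modes:
  n=1: λ₁ = 3π²/0.6292² - 49 ≈ 25.79
  n=2: λ₂ = 12π²/0.6292² - 49 ≈ 250.16
  n=3: λ₃ = 27π²/0.6292² - 49 ≈ 624.11
Since 3π²/0.6292² ≈ 74.79 > 49, all λₙ > 0.
The n=1 mode decays slowest → dominates as t → ∞.
Asymptotic: θ ~ c₁ sin(πx/0.6292) e^{-λ₁t} with decay rate λ₁ ≈ 25.79.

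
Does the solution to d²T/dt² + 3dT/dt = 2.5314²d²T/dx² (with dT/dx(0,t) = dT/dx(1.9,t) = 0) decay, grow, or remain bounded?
T → constant (steady state). Damping (γ=3) dissipates the nonconstant modes; with Neumann BCs the spatial average obeys M''+γM'=0 and tends to a finite limit.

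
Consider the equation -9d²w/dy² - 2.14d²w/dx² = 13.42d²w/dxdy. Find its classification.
Rewriting in standard form: -2.14d²w/dx² - 13.42d²w/dxdy - 9d²w/dy² = 0. Hyperbolic. (A = -2.14, B = -13.42, C = -9 gives B² - 4AC = 103.0564.)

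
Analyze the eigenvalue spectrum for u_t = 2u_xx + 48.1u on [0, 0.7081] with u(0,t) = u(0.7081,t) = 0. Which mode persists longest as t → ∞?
Eigenvalues: λₙ = 2n²π²/0.7081² - 48.1.
First three modes:
  n=1: λ₁ = 2π²/0.7081² - 48.1 ≈ -8.732
  n=2: λ₂ = 8π²/0.7081² - 48.1 ≈ 109.371
  n=3: λ₃ = 18π²/0.7081² - 48.1 ≈ 306.21
Since 2π²/0.7081² ≈ 39.368 < 48.1, λ₁ < 0.
The n=1 mode grows fastest (−λₙ is largest for n=1) → dominates.
Asymptotic: u ~ c₁ sin(πx/0.7081) e^{8.732t} (exponential growth at rate −λ₁ ≈ 8.732).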